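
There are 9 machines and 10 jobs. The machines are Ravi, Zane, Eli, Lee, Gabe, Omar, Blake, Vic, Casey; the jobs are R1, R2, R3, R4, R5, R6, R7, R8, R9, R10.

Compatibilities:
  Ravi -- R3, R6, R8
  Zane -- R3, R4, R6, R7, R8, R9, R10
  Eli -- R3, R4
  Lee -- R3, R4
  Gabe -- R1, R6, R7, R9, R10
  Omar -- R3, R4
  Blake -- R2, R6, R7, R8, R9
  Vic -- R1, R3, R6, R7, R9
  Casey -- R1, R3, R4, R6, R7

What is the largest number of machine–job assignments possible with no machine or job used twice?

For example, pair Ravi-R8, Zane-R7, Eli-R3, Lee-R4, Gabe-R10, Blake-R9, Vic-R1, Casey-R6.
The set {Eli, Lee, Omar} has only 2 neighbours ({R3, R4}), so by Hall's theorem at most 8 of the 9 machines can be matched.

8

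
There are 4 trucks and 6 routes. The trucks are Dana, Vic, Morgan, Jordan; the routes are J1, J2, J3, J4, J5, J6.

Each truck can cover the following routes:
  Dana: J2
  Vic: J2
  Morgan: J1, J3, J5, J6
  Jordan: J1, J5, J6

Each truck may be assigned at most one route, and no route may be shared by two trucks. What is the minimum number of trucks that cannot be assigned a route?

1

For example, pair Dana→J2, Morgan→J3, Jordan→J6.
The set {Dana, Vic} has only 1 neighbour ({J2}), so by Hall's theorem at most 3 of the 4 trucks can be matched.
That matches 3 of the 4, leaving 1 unmatched; no matching can do better.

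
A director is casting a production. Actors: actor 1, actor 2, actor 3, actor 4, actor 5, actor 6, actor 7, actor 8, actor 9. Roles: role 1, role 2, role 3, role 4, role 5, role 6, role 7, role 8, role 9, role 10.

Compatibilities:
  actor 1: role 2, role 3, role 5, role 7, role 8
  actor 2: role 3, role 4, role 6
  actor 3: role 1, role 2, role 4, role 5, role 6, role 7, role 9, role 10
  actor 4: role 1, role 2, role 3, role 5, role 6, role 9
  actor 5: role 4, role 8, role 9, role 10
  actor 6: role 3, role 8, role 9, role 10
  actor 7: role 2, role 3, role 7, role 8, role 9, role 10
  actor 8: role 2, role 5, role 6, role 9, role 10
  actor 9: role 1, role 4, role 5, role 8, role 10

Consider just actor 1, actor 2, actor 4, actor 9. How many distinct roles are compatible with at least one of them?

The union of neighbours of {actor 1, actor 2, actor 4, actor 9} is {role 1, role 2, role 3, role 4, role 5, role 6, role 7, role 8, role 9, role 10}, which has 10 elements.
Since |N(S)| = 10 ≥ |S| = 4, Hall's condition holds for this subset.

10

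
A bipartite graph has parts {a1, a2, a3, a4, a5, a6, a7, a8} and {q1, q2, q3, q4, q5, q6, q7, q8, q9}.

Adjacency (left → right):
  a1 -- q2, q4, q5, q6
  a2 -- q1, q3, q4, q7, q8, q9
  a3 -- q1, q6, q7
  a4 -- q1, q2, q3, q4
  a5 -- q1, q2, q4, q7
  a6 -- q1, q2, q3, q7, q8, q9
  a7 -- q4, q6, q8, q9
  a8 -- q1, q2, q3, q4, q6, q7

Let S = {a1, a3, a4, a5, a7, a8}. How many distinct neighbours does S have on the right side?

9

The union of neighbours of {a1, a3, a4, a5, a7, a8} is {q1, q2, q3, q4, q5, q6, q7, q8, q9}, which has 9 elements.
Since |N(S)| = 9 ≥ |S| = 6, Hall's condition holds for this subset.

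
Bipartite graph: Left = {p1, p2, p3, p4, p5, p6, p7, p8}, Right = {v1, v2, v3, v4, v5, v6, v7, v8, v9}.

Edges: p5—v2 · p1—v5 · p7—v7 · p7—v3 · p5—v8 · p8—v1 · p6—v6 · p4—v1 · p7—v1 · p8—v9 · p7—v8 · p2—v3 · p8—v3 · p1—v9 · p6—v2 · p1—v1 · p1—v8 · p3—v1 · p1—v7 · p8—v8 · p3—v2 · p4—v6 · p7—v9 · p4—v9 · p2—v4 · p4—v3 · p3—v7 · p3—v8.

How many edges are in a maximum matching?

One maximum matching: p1→v5, p2→v4, p3→v7, p4→v6, p5→v8, p6→v2, p7→v3, p8→v1.
All 8 left vertices are matched, so no larger matching exists.

8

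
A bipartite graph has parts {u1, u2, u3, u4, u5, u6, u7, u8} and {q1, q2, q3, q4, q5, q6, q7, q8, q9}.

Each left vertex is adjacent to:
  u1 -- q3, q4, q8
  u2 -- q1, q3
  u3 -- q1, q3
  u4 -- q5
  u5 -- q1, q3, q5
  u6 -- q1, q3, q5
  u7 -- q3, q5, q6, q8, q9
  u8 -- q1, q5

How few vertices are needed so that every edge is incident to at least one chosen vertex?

5

A maximum matching has 5 edges (e.g. u1–q8, u2–q1, u3–q3, u4–q5, u7–q9).
By König's theorem the minimum vertex cover has the same size. One such cover is {u1, u7, q1, q3, q5}.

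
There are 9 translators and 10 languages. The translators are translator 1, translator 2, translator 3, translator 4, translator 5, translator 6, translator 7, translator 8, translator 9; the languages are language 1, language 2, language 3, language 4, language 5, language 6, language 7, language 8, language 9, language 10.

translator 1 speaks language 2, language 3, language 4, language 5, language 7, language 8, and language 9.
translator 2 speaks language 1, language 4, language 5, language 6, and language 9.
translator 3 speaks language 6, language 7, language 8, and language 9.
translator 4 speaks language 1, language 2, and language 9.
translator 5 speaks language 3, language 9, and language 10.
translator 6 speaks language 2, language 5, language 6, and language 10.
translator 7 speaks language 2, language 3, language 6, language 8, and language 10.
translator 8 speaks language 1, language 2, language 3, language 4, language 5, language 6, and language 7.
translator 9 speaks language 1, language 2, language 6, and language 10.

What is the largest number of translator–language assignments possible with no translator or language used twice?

9

A valid assignment of size 9: translator 1–language 8, translator 2–language 4, translator 3–language 6, translator 4–language 1, translator 5–language 9, translator 6–language 2, translator 7–language 3, translator 8–language 7, translator 9–language 10.
All 9 translators are matched, so no larger matching exists.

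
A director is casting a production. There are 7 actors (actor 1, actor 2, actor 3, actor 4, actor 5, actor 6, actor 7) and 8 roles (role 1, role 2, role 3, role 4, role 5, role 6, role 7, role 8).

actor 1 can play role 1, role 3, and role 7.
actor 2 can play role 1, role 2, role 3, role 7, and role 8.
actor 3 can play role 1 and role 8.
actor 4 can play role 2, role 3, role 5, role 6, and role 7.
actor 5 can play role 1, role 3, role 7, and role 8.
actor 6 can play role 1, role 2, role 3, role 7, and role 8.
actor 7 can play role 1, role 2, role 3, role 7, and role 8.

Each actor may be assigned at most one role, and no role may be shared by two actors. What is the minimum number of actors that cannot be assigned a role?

A valid assignment of size 6: actor 1→role 3, actor 2→role 2, actor 3→role 1, actor 4→role 5, actor 5→role 8, actor 6→role 7.
The set {actor 1, actor 2, actor 3, actor 5, actor 6, actor 7} has only 5 neighbours ({role 1, role 2, role 3, role 7, role 8}), so by Hall's theorem at most 6 of the 7 actors can be matched.
That matches 6 of the 7, leaving 1 unmatched; no matching can do better.

1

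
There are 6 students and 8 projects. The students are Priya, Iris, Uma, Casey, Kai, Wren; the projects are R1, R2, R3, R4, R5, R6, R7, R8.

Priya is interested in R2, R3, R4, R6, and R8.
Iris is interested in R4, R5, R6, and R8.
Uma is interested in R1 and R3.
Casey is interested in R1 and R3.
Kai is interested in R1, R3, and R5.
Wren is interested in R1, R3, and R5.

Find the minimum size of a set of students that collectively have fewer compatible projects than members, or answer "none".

4

Take S = {Uma, Casey, Kai, Wren}. Its neighbourhood is {R1, R3, R5}, so |N(S)| = 3 < |S| = 4.
Every subset of size less than 4 has at least as many neighbours as members, so 4 is the minimum.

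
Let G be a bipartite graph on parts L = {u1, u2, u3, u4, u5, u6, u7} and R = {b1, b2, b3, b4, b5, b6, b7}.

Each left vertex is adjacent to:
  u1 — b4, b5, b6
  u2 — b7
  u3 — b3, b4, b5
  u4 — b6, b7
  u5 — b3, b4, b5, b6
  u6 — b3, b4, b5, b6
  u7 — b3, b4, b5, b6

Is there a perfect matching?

The set {u1, u2, u3, u4, u5, u6, u7} has only 5 neighbours ({b3, b4, b5, b6, b7}), so by Hall's theorem at most 5 of the 7 left vertices can be matched.
Hence no matching covers every left vertex.

No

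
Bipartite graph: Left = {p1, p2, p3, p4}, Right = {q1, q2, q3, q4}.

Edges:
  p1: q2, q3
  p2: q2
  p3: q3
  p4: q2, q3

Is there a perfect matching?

No

The set {p1, p2, p3, p4} has only 2 neighbours ({q2, q3}), so by Hall's theorem at most 2 of the 4 left vertices can be matched.
Hence no matching covers every left vertex.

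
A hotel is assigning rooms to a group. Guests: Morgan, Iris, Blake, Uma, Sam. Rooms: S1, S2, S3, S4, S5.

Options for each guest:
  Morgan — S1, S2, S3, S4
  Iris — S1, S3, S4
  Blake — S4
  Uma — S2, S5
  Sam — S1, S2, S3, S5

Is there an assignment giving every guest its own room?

For example, pair Morgan–S3, Iris–S1, Blake–S4, Uma–S5, Sam–S2.
All 5 guests are covered.

Yes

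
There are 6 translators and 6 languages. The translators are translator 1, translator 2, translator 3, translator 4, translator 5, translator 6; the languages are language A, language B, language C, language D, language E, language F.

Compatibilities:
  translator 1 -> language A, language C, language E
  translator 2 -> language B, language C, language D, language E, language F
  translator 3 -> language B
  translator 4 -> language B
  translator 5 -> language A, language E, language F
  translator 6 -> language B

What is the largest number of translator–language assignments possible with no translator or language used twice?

For example, pair translator 1→language A, translator 2→language D, translator 3→language B, translator 5→language F.
The set {translator 3, translator 4, translator 6} has only 1 neighbour ({language B}), so by Hall's theorem at most 4 of the 6 translators can be matched.

4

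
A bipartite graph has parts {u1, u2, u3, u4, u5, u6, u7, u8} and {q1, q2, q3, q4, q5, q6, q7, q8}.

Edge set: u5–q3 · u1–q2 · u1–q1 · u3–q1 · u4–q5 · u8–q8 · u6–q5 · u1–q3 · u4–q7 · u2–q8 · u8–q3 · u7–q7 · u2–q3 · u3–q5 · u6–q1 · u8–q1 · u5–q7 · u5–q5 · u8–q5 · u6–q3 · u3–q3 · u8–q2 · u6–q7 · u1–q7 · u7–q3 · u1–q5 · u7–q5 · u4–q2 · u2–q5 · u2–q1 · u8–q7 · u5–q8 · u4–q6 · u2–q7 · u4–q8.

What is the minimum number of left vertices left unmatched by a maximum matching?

For example, pair u1–q2, u2–q1, u3–q3, u4–q6, u5–q8, u6–q5, u7–q7.
The set {u1, u2, u3, u5, u6, u7, u8} has only 6 neighbours ({q1, q2, q3, q5, q7, q8}), so by Hall's theorem at most 7 of the 8 left vertices can be matched.
That matches 7 of the 8, leaving 1 unmatched; no matching can do better.

1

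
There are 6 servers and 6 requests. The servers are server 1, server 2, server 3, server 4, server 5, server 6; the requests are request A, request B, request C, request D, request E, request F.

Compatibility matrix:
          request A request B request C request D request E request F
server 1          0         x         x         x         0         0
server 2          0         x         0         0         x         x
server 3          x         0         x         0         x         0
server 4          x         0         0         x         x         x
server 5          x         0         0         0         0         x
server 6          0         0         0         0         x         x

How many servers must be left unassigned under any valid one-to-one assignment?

0

One maximum matching: server 1-request D, server 2-request B, server 3-request C, server 4-request E, server 5-request A, server 6-request F.
All 6 servers are matched, so no larger matching exists.
That matches 6 of the 6, leaving 0 unmatched; no matching can do better.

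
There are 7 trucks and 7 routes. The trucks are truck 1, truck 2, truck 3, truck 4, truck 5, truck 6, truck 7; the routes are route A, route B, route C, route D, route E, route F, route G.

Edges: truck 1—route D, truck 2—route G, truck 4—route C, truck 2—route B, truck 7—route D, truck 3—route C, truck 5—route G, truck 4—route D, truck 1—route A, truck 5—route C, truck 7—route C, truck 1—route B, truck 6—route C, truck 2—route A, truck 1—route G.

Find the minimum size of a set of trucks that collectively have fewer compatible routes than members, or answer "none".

Take S = {truck 3, truck 6}. Its neighbourhood is {route C}, so |N(S)| = 1 < |S| = 2.
No single vertex violates Hall's condition since each has at least one neighbour, so 2 is the minimum.

2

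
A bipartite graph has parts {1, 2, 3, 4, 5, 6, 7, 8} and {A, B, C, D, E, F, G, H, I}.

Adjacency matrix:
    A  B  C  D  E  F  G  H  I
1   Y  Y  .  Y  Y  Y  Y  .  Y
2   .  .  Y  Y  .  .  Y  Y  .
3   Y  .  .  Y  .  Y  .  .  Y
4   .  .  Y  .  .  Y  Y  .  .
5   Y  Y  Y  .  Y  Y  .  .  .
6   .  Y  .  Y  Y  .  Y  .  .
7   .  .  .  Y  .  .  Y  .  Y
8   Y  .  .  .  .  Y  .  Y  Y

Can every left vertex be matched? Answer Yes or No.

For example, pair 1–A, 2–G, 3–I, 4–C, 5–E, 6–B, 7–D, 8–F.
All 8 left vertices are covered.

Yes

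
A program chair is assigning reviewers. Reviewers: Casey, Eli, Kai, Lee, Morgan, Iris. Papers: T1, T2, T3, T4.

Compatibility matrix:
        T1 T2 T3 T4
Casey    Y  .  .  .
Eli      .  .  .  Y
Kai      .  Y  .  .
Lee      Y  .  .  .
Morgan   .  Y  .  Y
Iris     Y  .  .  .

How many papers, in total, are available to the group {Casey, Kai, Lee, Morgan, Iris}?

3

The union of neighbours of {Casey, Kai, Lee, Morgan, Iris} is {T1, T2, T4}, which has 3 elements.
Since |N(S)| = 3 < |S| = 5, Hall's condition fails for this subset.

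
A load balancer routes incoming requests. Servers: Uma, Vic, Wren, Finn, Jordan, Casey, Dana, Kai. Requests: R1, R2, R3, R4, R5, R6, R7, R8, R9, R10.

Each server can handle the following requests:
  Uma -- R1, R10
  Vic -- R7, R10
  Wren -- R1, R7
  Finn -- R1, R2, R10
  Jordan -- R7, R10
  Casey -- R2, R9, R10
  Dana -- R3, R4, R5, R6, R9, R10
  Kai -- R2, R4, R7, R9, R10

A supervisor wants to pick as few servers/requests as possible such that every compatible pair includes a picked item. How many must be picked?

7

{Finn, Casey, Dana, Kai, R1, R7, R10} is a vertex cover of size 7: every edge has an endpoint in this set.
No smaller cover exists because Uma–R1, Vic–R10, Wren–R7, Finn–R2, Casey–R9, Dana–R6, Kai–R4 is a matching of size 7, and a cover must include an endpoint of each of these disjoint edges (König's theorem).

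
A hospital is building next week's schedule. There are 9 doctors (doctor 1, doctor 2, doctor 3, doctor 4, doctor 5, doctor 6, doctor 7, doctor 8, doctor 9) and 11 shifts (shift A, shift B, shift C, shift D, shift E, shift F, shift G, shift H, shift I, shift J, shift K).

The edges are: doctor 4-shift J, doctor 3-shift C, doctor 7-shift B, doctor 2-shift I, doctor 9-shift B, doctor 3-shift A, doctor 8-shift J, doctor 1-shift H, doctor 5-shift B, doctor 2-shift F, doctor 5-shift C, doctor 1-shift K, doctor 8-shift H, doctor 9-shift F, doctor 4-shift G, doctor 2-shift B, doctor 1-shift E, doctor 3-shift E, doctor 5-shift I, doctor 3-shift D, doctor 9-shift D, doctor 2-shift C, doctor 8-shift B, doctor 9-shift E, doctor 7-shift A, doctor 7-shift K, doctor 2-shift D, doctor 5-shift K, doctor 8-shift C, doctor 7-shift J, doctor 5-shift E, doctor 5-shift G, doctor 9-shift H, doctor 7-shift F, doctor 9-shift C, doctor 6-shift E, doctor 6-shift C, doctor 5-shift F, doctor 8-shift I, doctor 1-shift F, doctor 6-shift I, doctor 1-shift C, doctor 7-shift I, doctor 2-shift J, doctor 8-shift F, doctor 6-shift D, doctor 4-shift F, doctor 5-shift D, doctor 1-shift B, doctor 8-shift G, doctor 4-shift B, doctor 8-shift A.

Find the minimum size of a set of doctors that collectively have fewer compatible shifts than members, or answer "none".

A matching saturating every doctor exists, for instance doctor 1→shift H, doctor 2→shift I, doctor 3→shift A, doctor 4→shift G, doctor 5→shift D, doctor 6→shift E, doctor 7→shift B, doctor 8→shift J, doctor 9→shift F.
By Hall's marriage theorem, this means |N(S)| ≥ |S| for every subset S, so no violating subset exists.

none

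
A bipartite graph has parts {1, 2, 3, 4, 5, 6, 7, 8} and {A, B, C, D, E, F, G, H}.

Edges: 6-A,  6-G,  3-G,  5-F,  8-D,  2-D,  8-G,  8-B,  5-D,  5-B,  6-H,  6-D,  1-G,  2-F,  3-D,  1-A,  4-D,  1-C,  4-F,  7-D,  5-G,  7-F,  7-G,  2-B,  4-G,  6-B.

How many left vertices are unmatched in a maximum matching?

2

A valid assignment of size 6: 1–C, 2–F, 3–G, 4–D, 5–B, 6–A.
The set {2, 3, 4, 5, 7, 8} has only 4 neighbours ({B, D, F, G}), so by Hall's theorem at most 6 of the 8 left vertices can be matched.
That matches 6 of the 8, leaving 2 unmatched; no matching can do better.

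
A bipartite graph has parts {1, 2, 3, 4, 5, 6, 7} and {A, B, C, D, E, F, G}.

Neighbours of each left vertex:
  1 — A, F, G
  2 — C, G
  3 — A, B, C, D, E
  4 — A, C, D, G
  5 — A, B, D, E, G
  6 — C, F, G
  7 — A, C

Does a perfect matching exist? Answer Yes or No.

Yes

One maximum matching: 1-A, 2-G, 3-B, 4-D, 5-E, 6-F, 7-C.
All 7 left vertices are covered.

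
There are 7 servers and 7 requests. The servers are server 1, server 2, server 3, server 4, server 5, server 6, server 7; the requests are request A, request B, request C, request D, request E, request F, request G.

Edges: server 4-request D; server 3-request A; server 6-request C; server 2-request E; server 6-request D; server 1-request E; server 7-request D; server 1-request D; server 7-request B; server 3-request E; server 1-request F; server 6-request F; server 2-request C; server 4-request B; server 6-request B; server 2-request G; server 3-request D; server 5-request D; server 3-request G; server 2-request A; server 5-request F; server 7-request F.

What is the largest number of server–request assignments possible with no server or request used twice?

7

A valid assignment of size 7: server 1-request E, server 2-request G, server 3-request A, server 4-request B, server 5-request F, server 6-request C, server 7-request D.
All 7 servers are matched, so no larger matching exists.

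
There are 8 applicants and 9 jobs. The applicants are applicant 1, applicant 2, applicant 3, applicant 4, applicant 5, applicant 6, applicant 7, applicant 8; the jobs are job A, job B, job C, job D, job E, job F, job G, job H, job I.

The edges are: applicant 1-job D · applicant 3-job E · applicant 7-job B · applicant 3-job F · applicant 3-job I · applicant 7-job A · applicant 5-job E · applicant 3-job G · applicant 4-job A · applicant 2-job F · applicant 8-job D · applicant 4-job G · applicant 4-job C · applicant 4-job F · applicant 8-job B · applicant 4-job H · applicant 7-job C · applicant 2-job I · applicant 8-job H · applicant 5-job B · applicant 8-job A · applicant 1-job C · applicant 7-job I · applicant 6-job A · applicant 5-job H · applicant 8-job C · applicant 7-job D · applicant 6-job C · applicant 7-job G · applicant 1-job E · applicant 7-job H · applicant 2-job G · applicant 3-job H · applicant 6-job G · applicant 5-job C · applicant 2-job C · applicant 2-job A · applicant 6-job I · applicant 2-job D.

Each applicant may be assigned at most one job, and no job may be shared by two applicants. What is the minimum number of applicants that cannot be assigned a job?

0

One maximum matching: applicant 1–job E, applicant 2–job G, applicant 3–job F, applicant 4–job C, applicant 5–job B, applicant 6–job A, applicant 7–job H, applicant 8–job D.
This saturates every applicant, so 8 is the maximum.
That matches 8 of the 8, leaving 0 unmatched; no matching can do better.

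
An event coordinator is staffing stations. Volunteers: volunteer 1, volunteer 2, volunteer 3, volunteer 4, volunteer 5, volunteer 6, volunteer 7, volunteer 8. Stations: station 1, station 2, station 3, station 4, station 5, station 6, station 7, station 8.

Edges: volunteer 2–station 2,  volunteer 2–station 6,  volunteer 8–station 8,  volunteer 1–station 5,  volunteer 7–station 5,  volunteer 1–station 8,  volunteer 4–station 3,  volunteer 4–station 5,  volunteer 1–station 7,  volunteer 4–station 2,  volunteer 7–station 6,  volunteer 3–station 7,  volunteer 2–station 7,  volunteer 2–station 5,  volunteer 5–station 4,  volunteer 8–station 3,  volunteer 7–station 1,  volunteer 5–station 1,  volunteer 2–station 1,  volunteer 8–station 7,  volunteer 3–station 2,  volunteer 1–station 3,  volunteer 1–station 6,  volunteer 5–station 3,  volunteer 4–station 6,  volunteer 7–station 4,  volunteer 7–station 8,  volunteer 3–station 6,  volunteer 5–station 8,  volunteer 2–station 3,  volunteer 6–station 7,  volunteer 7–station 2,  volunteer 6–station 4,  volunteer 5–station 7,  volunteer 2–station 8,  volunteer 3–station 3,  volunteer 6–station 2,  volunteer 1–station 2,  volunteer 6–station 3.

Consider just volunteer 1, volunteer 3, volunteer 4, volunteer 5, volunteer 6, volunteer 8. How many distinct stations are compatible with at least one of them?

The union of neighbours of {volunteer 1, volunteer 3, volunteer 4, volunteer 5, volunteer 6, volunteer 8} is {station 1, station 2, station 3, station 4, station 5, station 6, station 7, station 8}, which has 8 elements.
Since |N(S)| = 8 ≥ |S| = 6, Hall's condition holds for this subset.

8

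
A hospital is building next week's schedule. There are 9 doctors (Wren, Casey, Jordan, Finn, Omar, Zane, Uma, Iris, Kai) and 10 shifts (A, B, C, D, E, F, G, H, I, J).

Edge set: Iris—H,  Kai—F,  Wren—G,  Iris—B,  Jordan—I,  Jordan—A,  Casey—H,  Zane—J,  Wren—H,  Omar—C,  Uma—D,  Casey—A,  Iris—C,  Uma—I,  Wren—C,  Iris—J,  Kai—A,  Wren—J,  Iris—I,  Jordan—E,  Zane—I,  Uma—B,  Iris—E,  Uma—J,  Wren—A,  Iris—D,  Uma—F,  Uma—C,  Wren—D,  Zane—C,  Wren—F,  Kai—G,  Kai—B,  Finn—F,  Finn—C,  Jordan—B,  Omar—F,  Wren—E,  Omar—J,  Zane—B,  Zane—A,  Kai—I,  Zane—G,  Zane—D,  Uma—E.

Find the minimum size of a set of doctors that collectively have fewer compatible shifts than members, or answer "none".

A matching saturating every doctor exists, for instance Wren→A, Casey→H, Jordan→I, Finn→F, Omar→C, Zane→J, Uma→B, Iris→E, Kai→G.
By Hall's marriage theorem, this means |N(S)| ≥ |S| for every subset S, so no violating subset exists.

none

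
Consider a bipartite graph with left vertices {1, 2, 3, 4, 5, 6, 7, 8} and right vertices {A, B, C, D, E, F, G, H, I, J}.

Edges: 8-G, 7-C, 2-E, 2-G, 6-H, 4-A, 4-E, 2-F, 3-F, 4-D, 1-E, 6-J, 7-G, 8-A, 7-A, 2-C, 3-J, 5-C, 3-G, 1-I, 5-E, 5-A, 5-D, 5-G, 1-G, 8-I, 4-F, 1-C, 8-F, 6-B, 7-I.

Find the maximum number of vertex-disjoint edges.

8

For example, pair 1–G, 2–E, 3–J, 4–D, 5–A, 6–B, 7–C, 8–I.
This saturates every left vertex, so 8 is the maximum.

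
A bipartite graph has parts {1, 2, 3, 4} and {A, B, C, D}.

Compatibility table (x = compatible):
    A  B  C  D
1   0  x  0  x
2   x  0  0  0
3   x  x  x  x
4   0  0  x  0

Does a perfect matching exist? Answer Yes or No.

Yes

One maximum matching: 1-D, 2-A, 3-B, 4-C.
All 4 left vertices are covered.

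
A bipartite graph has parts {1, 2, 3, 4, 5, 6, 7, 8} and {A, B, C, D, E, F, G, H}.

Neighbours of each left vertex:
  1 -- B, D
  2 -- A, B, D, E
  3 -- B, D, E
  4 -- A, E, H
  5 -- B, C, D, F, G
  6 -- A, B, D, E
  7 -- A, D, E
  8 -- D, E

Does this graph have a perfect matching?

No

The set {1, 2, 3, 6, 7, 8} has only 4 neighbours ({A, B, D, E}), so by Hall's theorem at most 6 of the 8 left vertices can be matched.
Hence no matching covers every left vertex.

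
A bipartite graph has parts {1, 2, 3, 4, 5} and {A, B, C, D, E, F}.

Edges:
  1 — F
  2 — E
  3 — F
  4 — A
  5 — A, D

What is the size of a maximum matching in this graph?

A valid assignment of size 4: 1–F, 2–E, 4–A, 5–D.
The set {1, 3} has only 1 neighbour ({F}), so by Hall's theorem at most 4 of the 5 left vertices can be matched.

4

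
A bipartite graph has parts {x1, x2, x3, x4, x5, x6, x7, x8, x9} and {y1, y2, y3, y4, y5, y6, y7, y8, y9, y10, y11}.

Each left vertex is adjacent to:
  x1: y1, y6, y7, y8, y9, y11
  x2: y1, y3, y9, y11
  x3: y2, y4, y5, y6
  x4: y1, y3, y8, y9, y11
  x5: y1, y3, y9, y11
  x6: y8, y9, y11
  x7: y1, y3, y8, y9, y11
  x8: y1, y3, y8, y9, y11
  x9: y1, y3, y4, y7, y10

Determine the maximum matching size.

8

One maximum matching: x1→y6, x2→y11, x3→y2, x4→y9, x5→y1, x6→y8, x7→y3, x9→y7.
The set {x2, x4, x5, x6, x7, x8} has only 5 neighbours ({y1, y11, y3, y8, y9}), so by Hall's theorem at most 8 of the 9 left vertices can be matched.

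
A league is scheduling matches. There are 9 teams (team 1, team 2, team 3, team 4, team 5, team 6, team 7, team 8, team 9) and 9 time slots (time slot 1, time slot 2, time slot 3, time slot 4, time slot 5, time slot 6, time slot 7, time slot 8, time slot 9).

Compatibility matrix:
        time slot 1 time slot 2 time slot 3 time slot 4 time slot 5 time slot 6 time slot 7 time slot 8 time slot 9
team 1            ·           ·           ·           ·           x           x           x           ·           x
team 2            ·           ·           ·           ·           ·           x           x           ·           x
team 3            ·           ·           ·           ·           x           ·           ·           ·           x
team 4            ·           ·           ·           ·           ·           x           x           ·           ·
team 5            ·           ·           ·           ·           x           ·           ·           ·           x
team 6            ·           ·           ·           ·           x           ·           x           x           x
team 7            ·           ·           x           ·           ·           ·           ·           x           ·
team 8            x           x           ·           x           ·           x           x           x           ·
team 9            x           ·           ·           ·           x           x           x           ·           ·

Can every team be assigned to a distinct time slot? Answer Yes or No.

No

The set {team 1, team 2, team 3, team 4, team 5} has only 4 neighbours ({time slot 5, time slot 6, time slot 7, time slot 9}), so by Hall's theorem at most 8 of the 9 teams can be matched.
Hence no matching covers every team.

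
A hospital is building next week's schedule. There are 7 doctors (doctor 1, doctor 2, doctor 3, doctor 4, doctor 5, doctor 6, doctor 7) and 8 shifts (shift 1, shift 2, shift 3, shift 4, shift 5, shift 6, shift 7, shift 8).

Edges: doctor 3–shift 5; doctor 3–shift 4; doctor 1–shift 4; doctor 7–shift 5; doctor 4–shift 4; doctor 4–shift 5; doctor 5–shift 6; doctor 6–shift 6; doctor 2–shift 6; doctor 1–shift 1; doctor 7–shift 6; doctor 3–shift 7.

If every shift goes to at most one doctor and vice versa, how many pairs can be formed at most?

For example, pair doctor 1-shift 1, doctor 2-shift 6, doctor 3-shift 7, doctor 4-shift 4, doctor 7-shift 5.
The set {doctor 2, doctor 5, doctor 6} has only 1 neighbour ({shift 6}), so by Hall's theorem at most 5 of the 7 doctors can be matched.

5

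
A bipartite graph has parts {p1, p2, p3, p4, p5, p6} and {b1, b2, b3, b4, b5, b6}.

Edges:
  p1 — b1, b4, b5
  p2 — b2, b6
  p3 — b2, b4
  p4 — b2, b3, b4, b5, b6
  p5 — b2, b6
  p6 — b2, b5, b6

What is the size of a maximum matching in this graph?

6

For example, pair p1-b1, p2-b2, p3-b4, p4-b3, p5-b6, p6-b5.
This saturates every left vertex, so 6 is the maximum.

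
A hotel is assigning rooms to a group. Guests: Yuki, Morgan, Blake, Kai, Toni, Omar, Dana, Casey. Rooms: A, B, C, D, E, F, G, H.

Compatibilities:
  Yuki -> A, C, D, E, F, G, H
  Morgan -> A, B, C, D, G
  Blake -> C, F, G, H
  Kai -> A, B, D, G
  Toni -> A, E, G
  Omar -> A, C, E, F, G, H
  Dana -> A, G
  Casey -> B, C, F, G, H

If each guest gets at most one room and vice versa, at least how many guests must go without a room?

0

A valid assignment of size 8: Yuki–F, Morgan–B, Blake–C, Kai–D, Toni–E, Omar–H, Dana–A, Casey–G.
All 8 guests are matched, so no larger matching exists.
That matches 8 of the 8, leaving 0 unmatched; no matching can do better.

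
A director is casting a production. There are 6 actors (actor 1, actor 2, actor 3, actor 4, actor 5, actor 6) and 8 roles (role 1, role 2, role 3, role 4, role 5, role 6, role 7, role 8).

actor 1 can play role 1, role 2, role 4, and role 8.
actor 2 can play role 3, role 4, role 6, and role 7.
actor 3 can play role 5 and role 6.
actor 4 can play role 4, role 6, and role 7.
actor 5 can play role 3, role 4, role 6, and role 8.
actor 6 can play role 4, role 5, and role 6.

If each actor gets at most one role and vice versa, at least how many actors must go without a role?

0

One maximum matching: actor 1–role 1, actor 2–role 3, actor 3–role 6, actor 4–role 7, actor 5–role 8, actor 6–role 5.
This saturates every actor, so 6 is the maximum.
That matches 6 of the 6, leaving 0 unmatched; no matching can do better.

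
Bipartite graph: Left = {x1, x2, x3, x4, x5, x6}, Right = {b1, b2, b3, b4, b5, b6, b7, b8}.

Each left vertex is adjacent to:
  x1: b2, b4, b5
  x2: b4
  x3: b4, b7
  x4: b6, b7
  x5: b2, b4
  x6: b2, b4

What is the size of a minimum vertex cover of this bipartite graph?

The 5 edges x1–b5, x2–b4, x3–b7, x4–b6, x5–b2 form a matching, so any vertex cover needs at least 5 vertices (one per matched edge).
Conversely {x1, x3, x4, b2, b4} meets every edge and has exactly 5 vertices, so 5 is optimal.

5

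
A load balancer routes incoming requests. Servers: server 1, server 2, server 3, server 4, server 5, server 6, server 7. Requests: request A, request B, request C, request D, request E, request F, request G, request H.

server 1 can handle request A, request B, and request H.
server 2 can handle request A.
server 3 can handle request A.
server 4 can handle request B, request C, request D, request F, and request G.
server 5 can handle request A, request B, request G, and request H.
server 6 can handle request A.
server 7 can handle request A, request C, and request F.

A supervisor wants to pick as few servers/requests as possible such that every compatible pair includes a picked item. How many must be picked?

{server 1, server 4, server 5, server 7, request A} is a vertex cover of size 5: every edge has an endpoint in this set.
No smaller cover exists because server 1–request B, server 2–request A, server 4–request G, server 5–request H, server 7–request F is a matching of size 5, and a cover must include an endpoint of each of these disjoint edges (König's theorem).

5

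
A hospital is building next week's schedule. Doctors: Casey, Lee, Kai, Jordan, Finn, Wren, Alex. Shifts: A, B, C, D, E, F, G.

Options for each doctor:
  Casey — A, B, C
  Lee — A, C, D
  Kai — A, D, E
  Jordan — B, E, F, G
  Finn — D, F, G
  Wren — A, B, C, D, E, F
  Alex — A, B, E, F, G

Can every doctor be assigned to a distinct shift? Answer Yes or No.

One maximum matching: Casey-C, Lee-D, Kai-E, Jordan-B, Finn-F, Wren-A, Alex-G.
All 7 doctors are covered.

Yes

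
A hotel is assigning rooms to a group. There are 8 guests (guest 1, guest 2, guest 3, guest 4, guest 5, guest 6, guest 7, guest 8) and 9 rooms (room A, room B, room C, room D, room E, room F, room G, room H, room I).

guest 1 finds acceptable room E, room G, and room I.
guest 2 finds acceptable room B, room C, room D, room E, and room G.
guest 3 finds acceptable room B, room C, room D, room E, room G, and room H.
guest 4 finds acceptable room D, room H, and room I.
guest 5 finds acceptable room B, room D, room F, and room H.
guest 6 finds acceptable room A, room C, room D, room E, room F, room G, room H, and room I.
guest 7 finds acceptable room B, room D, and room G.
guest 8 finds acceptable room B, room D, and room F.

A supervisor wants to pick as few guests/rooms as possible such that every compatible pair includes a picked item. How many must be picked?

A maximum matching has 8 edges (e.g. guest 1–room G, guest 2–room E, guest 3–room C, guest 4–room I, guest 5–room H, guest 6–room D, guest 7–room B, guest 8–room F).
By König's theorem the minimum vertex cover has the same size. One such cover is {guest 1, guest 2, guest 3, guest 4, guest 5, guest 6, guest 7, guest 8}.

8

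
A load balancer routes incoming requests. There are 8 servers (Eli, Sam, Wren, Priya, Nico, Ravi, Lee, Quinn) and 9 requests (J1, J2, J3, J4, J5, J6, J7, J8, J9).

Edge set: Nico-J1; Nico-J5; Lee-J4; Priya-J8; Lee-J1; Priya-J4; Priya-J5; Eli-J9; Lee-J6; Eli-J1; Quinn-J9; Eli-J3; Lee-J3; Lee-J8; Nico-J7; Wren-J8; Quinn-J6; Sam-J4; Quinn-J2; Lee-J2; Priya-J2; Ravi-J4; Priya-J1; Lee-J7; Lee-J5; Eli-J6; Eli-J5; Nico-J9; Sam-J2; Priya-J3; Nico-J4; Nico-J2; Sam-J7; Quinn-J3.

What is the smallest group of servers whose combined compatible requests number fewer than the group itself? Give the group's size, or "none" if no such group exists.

none

A matching saturating every server exists, for instance Eli→J6, Sam→J7, Wren→J8, Priya→J3, Nico→J1, Ravi→J4, Lee→J2, Quinn→J9.
By Hall's marriage theorem, this means |N(S)| ≥ |S| for every subset S, so no violating subset exists.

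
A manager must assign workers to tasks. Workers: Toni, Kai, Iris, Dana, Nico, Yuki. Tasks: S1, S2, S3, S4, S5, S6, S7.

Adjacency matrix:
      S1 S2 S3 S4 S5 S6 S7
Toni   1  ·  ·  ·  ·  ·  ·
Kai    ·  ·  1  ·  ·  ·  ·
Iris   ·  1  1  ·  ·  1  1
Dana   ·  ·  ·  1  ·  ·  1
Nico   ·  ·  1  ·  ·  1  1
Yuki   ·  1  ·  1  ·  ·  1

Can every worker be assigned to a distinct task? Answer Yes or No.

Yes

For example, pair Toni–S1, Kai–S3, Iris–S6, Dana–S4, Nico–S7, Yuki–S2.
All 6 workers are covered.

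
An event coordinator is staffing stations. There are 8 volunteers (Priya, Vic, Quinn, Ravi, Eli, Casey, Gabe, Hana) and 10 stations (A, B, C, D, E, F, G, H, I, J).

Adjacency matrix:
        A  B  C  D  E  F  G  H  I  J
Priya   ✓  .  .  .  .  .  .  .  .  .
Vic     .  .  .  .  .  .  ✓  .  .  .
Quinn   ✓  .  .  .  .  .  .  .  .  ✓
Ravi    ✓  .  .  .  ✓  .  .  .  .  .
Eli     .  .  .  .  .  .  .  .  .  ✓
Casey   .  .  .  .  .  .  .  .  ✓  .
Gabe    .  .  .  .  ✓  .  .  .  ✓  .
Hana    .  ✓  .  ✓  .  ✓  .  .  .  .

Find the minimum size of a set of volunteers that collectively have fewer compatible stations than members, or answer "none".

3

Take S = {Priya, Quinn, Eli}. Its neighbourhood is {A, J}, so |N(S)| = 2 < |S| = 3.
Every subset of size less than 3 has at least as many neighbours as members, so 3 is the minimum.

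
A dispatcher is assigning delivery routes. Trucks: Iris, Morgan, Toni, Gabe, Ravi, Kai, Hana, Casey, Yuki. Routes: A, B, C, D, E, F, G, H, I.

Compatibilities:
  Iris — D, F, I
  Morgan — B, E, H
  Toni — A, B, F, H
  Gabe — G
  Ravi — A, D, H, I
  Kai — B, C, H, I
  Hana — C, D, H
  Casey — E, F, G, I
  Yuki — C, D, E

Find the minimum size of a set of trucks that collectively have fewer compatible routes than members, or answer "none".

none

A matching saturating every truck exists, for instance Iris→D, Morgan→H, Toni→A, Gabe→G, Ravi→I, Kai→B, Hana→C, Casey→F, Yuki→E.
By Hall's marriage theorem, this means |N(S)| ≥ |S| for every subset S, so no violating subset exists.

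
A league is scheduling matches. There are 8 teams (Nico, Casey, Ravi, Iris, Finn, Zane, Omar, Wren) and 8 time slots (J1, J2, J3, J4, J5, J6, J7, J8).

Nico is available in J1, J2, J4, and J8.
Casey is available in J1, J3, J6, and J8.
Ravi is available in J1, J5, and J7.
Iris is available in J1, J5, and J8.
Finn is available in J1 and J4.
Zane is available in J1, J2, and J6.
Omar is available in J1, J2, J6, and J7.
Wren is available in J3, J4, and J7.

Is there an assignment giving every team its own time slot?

For example, pair Nico-J1, Casey-J6, Ravi-J5, Iris-J8, Finn-J4, Zane-J2, Omar-J7, Wren-J3.
All 8 teams are covered.

Yes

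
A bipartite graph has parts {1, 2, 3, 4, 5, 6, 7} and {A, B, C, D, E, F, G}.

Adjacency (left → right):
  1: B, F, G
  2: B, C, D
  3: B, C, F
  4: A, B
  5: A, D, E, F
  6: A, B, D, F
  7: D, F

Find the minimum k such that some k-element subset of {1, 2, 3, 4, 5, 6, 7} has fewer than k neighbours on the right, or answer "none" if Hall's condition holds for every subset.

A matching saturating every left vertex exists, for instance 1→G, 2→C, 3→B, 4→A, 5→E, 6→D, 7→F.
By Hall's marriage theorem, this means |N(S)| ≥ |S| for every subset S, so no violating subset exists.

none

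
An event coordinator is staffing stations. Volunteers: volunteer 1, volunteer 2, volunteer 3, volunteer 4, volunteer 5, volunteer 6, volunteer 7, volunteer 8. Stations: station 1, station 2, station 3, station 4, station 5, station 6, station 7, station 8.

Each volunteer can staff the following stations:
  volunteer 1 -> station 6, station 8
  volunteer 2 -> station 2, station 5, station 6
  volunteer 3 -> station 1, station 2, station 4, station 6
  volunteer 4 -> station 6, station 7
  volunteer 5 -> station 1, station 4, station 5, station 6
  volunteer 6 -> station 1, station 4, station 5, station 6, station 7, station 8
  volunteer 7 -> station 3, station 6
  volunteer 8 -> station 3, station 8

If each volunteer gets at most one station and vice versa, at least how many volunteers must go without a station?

0

A valid assignment of size 8: volunteer 1-station 8, volunteer 2-station 2, volunteer 3-station 4, volunteer 4-station 7, volunteer 5-station 5, volunteer 6-station 1, volunteer 7-station 6, volunteer 8-station 3.
All 8 volunteers are matched, so no larger matching exists.
That matches 8 of the 8, leaving 0 unmatched; no matching can do better.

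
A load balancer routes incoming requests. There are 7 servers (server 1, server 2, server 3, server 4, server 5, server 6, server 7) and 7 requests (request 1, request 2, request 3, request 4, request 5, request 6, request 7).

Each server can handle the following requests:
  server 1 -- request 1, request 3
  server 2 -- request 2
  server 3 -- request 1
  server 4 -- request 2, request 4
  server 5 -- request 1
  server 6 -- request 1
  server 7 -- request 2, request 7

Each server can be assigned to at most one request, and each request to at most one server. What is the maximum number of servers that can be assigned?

For example, pair server 1→request 3, server 2→request 2, server 3→request 1, server 4→request 4, server 7→request 7.
The set {server 3, server 5, server 6} has only 1 neighbour ({request 1}), so by Hall's theorem at most 5 of the 7 servers can be matched.

5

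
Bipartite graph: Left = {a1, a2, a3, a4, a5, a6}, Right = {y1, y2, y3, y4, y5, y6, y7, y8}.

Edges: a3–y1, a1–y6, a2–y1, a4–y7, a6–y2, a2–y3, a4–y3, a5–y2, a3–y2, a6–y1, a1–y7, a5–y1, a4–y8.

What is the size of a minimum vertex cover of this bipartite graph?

A maximum matching has 5 edges (e.g. a1–y7, a2–y3, a3–y2, a4–y8, a5–y1).
By König's theorem the minimum vertex cover has the same size. One such cover is {a1, a2, a4, y1, y2}.

5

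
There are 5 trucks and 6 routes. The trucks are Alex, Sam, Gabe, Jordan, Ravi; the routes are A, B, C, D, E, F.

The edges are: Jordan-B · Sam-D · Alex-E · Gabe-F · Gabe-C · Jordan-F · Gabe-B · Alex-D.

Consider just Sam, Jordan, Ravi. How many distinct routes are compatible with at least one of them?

The union of neighbours of {Sam, Jordan, Ravi} is {B, D, F}, which has 3 elements.
Since |N(S)| = 3 ≥ |S| = 3, Hall's condition holds for this subset.

3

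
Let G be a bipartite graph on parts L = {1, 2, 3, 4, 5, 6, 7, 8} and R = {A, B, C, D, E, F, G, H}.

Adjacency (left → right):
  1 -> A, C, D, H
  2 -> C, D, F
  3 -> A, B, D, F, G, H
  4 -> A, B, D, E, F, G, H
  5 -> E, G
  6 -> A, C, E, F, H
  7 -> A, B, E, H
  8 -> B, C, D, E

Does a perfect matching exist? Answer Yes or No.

One maximum matching: 1-D, 2-C, 3-A, 4-F, 5-G, 6-H, 7-E, 8-B.
Every left vertex is matched, so this is a perfect matching.

Yes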